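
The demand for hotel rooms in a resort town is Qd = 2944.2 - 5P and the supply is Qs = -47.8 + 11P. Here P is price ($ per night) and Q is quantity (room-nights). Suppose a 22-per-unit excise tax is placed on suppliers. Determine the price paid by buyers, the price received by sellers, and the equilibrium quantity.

P_b = 202.125, P_s = 180.125, Q = 1933.575

The tax drives a wedge P_b - P_s = 22. Substituting P_s = P_b - 22 into supply: Qs = -289.8 + 11P_b.
Market clearing requires 2944.2 - 5P_b = -289.8 + 11P_b; hence 3234 = 16P_b and P_b = 202.125.
So P_s = 180.125 and the quantity traded is Q = 2944.2 - 5(202.125) = 1933.575.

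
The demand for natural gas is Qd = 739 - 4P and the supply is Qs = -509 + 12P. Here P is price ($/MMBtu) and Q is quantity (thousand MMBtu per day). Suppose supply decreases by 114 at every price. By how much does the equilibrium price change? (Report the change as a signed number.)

At equilibrium Qd = Qs, so 739 - 4P = -509 + 12P; collecting terms, 1248 = 16P and P* = 78.
Plugging P* into demand: Q* = 739 - 4(78) = 427.
After the shift, supply is Qs = -623 + 12P.
The new intersection has 1362 = 16P, i.e. P = 85.125, Q = 398.5.
ΔP = 85.125 - 78 = 7.125.

ΔP = 7.125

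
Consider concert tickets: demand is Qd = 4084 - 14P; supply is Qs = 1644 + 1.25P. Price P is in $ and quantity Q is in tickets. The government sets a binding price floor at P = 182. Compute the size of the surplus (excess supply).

Surplus = 335.5

With P fixed at 182, quantity demanded is 1536 and quantity supplied is 1871.5.
Surplus = Qs - Qd = 1871.5 - 1536 = 335.5.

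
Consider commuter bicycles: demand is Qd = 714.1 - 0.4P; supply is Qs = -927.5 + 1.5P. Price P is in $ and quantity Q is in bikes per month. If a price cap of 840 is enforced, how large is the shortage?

Shortage = 45.6

At P = 840: Qd = 378.1 and Qs = 332.5.
Shortage = Qd - Qs = 378.1 - 332.5 = 45.6.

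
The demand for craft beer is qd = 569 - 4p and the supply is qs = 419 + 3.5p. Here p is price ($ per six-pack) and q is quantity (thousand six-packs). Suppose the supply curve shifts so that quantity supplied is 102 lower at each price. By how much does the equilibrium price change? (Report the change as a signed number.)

The market clears where 569 - 4p = 419 + 3.5p. Rearranging, 7.5p = 150, hence p* = 20.
Then q* = 569 - 4(20) = 489.
After the shift, supply is qs = 317 + 3.5p.
The new intersection has 252 = 7.5p, i.e. p = 33.6, q = 434.6.
Δp = 33.6 - 20 = 13.6.

Δp = 13.6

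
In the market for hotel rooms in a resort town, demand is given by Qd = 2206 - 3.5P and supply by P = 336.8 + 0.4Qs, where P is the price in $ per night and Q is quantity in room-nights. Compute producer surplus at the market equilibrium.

Inverting to quantity form: Qs = -842 + 2.5P.
Equating demand and supply, 2206 - 3.5P = -842 + 2.5P gives 6P = 3048, so P* = 508.
Plugging P* into demand: Q* = 2206 - 3.5(508) = 428.
Supply choke price (Qs = 0): P = 336.8. Producer surplus = ½ × (508 - 336.8) × 428 = 36636.8.

Producer surplus = 36636.8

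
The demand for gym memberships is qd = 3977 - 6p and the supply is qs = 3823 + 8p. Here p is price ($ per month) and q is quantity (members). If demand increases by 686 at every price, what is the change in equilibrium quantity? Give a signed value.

Δq = 392

Set qd = qs: 3977 - 6p = 3823 + 8p, so 154 = 14p and p* = 11.
Plugging p* into demand: q* = 3977 - 6(11) = 3911.
After the shift, demand is qd = 4663 - 6p.
Re-solving, 14p = 840 gives p = 60 and q = 4303.
Δq = 4303 - 3911 = 392.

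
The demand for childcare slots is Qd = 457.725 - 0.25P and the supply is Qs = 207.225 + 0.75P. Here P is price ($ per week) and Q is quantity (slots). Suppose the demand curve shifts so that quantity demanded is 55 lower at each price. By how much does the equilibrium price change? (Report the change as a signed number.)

ΔP = -55

Equating demand and supply, 457.725 - 0.25P = 207.225 + 0.75P gives P = 250.5, so P* = 250.5.
Substitute back: Q* = 457.725 - 0.25(250.5) = 395.1.
After the shift, demand is Qd = 402.725 - 0.25P.
New equilibrium: 195.5 = P, so P = 195.5 and Q = 353.85.
ΔP = 195.5 - 250.5 = -55.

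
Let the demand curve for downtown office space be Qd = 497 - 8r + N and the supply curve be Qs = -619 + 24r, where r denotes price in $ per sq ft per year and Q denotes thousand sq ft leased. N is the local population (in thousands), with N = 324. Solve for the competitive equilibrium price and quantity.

r* = 45, Q* = 461

With N = 324, demand is Qd = 821 - 8r.
Equating demand and supply, 821 - 8r = -619 + 24r gives 32r = 1440, so r* = 45.
Substitute back: Q* = 821 - 8(45) = 461.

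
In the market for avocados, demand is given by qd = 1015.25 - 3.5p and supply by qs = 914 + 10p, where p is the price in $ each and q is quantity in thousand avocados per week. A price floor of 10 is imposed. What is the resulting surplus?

Surplus = 33.75

At p = 10: qd = 980.25 and qs = 1014.
Surplus = qs - qd = 1014 - 980.25 = 33.75.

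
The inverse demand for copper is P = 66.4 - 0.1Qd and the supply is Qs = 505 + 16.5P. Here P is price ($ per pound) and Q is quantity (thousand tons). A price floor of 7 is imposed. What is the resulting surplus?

Solving each curve for Q: Qd = 664 - 10P.
At P = 7: Qd = 594 and Qs = 620.5.
Surplus = Qs - Qd = 620.5 - 594 = 26.5.

Surplus = 26.5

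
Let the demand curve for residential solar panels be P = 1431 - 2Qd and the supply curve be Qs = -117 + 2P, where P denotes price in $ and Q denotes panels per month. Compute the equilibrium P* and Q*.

P* = 333, Q* = 549

Rewriting in direct form: Qd = 715.5 - 0.5P.
The market clears where 715.5 - 0.5P = -117 + 2P. Rearranging, 2.5P = 832.5, hence P* = 333.
Substitute back: Q* = 715.5 - 0.5(333) = 549.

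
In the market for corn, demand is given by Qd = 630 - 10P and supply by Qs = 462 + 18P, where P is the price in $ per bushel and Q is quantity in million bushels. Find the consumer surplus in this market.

At equilibrium Qd = Qs, so 630 - 10P = 462 + 18P; collecting terms, 168 = 28P and P* = 6.
From the demand curve, Q* = 630 - 10(6) = 570.
Demand choke price (Qd = 0): P = 630/10 = 63. Consumer surplus = ½ × (63 - 6) × 570 = 16245.

Consumer surplus = 16245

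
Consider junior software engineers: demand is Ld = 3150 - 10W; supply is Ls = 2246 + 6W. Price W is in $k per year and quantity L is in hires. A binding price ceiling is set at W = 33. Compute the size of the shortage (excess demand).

At W = 33: Ld = 2820 and Ls = 2444.
Shortage = Ld - Ls = 2820 - 2444 = 376.

Shortage = 376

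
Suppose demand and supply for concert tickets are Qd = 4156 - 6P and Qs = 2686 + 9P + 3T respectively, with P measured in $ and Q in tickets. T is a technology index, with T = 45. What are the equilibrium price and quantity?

With T = 45, supply is Qs = 2821 + 9P.
Equating demand and supply, 4156 - 6P = 2821 + 9P gives 15P = 1335, so P* = 89.
From the demand curve, Q* = 4156 - 6(89) = 3622.

P* = 89, Q* = 3622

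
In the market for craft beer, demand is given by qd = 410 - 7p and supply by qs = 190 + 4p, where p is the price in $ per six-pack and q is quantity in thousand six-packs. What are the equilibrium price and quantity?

p* = 20, q* = 270

The market clears where 410 - 7p = 190 + 4p. Rearranging, 11p = 220, hence p* = 20.
Then q* = 410 - 7(20) = 270.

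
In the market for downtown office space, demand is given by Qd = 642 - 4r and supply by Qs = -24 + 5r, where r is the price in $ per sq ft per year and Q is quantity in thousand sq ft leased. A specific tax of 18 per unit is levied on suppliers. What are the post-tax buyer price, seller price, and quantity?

r_b = 84, r_s = 66, Q = 306

The tax drives a wedge r_b - r_s = 18. Substituting r_s = r_b - 18 into supply: Qs = -114 + 5r_b.
Market clearing requires 642 - 4r_b = -114 + 5r_b; hence 756 = 9r_b and r_b = 84.
So r_s = 66 and the quantity traded is Q = 642 - 4(84) = 306.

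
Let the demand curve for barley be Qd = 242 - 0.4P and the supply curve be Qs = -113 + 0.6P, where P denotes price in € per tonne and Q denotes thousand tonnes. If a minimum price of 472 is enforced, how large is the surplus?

Evaluating both curves at the floor price 472 gives Qd = 53.2, Qs = 170.2.
Surplus = Qs - Qd = 170.2 - 53.2 = 117.

Surplus = 117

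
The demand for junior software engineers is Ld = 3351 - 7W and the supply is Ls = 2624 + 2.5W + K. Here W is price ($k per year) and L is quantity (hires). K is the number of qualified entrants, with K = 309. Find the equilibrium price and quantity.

W* = 44, L* = 3043

With K = 309, supply is Ls = 2933 + 2.5W.
Equating demand and supply, 3351 - 7W = 2933 + 2.5W gives 9.5W = 418, so W* = 44.
Substitute back: L* = 3351 - 7(44) = 3043.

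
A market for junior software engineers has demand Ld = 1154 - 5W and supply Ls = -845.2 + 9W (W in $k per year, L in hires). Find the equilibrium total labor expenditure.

Total labor expenditure = 62832

At equilibrium Ld = Ls, so 1154 - 5W = -845.2 + 9W; collecting terms, 1999.2 = 14W and W* = 142.8.
Plugging W* into demand: L* = 1154 - 5(142.8) = 440.
Total labor expenditure = W* × L* = 142.8 × 440 = 62832.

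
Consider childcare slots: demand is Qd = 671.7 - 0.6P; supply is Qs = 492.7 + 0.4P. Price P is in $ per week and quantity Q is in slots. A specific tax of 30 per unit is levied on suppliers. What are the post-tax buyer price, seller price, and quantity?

P_b = 191, P_s = 161, Q = 557.1

With a tax of 30 on suppliers, they supply based on the net price P_s = P_b - 30, so Qs = 480.7 + 0.4P_b.
Equate demand and the shifted supply: 671.7 - 0.6P_b = 480.7 + 0.4P_b, giving P_b = 191, so P_b = 191.
Then P_s = 191 - 30 = 161 and Q = 671.7 - 0.6(191) = 557.1.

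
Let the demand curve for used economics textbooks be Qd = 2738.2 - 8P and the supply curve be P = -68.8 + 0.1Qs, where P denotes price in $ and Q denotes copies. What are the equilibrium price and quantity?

In direct form, Qs = 688 + 10P.
Set Qd = Qs: 2738.2 - 8P = 688 + 10P, so 2050.2 = 18P and P* = 113.9.
Then Q* = 2738.2 - 8(113.9) = 1827.

P* = 113.9, Q* = 1827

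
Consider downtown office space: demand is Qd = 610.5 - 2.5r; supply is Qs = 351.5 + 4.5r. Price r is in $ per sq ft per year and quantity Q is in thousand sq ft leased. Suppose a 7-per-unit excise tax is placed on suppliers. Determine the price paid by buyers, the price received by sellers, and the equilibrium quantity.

The tax drives a wedge r_b - r_s = 7. Substituting r_s = r_b - 7 into supply: Qs = 320 + 4.5r_b.
Set Qd = Qs: 610.5 - 2.5r_b = 320 + 4.5r_b, so 290.5 = 7r_b and r_b = 41.5.
So r_s = 34.5 and the quantity traded is Q = 610.5 - 2.5(41.5) = 506.75.

r_b = 41.5, r_s = 34.5, Q = 506.75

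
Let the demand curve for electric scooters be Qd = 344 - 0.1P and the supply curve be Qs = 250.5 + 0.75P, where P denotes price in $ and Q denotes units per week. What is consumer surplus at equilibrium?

The market clears where 344 - 0.1P = 250.5 + 0.75P. Rearranging, 0.85P = 93.5, hence P* = 110.
Then Q* = 344 - 0.1(110) = 333.
Demand choke price (Qd = 0): P = 344/0.1 = 3440. Consumer surplus = ½ × (3440 - 110) × 333 = 554445.

Consumer surplus = 554445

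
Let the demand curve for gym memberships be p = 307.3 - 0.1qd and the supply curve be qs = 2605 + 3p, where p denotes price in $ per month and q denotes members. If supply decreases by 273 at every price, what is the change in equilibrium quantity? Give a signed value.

Δq = -210

In direct form, qd = 3073 - 10p.
Equating demand and supply, 3073 - 10p = 2605 + 3p gives 13p = 468, so p* = 36.
Then q* = 3073 - 10(36) = 2713.
After the shift, supply is qs = 2332 + 3p.
The new intersection has 741 = 13p, i.e. p = 57, q = 2503.
Δq = 2503 - 2713 = -210.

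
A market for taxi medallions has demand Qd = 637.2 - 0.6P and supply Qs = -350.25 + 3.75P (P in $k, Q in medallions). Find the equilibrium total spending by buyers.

At equilibrium Qd = Qs, so 637.2 - 0.6P = -350.25 + 3.75P; collecting terms, 987.45 = 4.35P and P* = 227.
Substitute back: Q* = 637.2 - 0.6(227) = 501.
Total spending by buyers = P* × Q* = 227 × 501 = 113727.

Total spending by buyers = 113727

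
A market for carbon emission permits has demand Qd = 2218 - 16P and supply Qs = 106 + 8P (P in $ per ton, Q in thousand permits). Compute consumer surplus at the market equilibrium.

The market clears where 2218 - 16P = 106 + 8P. Rearranging, 24P = 2112, hence P* = 88.
From the demand curve, Q* = 2218 - 16(88) = 810.
Demand choke price (Qd = 0): P = 2218/16 = 138.625. Consumer surplus = ½ × (138.625 - 88) × 810 = 20503.125.

Consumer surplus = 20503.125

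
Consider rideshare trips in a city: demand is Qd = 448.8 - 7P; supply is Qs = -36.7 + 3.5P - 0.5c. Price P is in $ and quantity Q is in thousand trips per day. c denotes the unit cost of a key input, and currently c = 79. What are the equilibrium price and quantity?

P* = 50, Q* = 98.8

With c = 79, supply is Qs = -76.2 + 3.5P.
Equating demand and supply, 448.8 - 7P = -76.2 + 3.5P gives 10.5P = 525, so P* = 50.
Then Q* = 448.8 - 7(50) = 98.8.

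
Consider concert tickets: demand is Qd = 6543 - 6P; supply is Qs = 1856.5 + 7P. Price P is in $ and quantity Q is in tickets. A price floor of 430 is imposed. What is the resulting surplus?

Evaluating both curves at the floor price 430 gives Qd = 3963, Qs = 4866.5.
Surplus = Qs - Qd = 4866.5 - 3963 = 903.5.

Surplus = 903.5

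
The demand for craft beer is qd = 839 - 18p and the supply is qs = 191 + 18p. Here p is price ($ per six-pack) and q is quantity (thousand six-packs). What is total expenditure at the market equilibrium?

The market clears where 839 - 18p = 191 + 18p. Rearranging, 36p = 648, hence p* = 18.
Plugging p* into demand: q* = 839 - 18(18) = 515.
Total expenditure = p* × q* = 18 × 515 = 9270.

Total expenditure = 9270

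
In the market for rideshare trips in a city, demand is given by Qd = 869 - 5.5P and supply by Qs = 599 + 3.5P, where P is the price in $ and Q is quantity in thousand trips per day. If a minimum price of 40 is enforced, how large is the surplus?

Surplus = 90

At P = 40: Qd = 649 and Qs = 739.
Surplus = Qs - Qd = 739 - 649 = 90.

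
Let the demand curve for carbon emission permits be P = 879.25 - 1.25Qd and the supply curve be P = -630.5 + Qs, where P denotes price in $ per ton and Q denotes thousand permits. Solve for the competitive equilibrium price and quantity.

Solving each curve for Q: Qd = 703.4 - 0.8P and Qs = 630.5 + P.
The market clears where 703.4 - 0.8P = 630.5 + P. Rearranging, 1.8P = 72.9, hence P* = 40.5.
Then Q* = 703.4 - 0.8(40.5) = 671.

P* = 40.5, Q* = 671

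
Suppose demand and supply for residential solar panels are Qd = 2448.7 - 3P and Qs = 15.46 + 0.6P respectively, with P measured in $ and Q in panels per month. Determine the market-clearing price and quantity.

P* = 675.9, Q* = 421

At equilibrium Qd = Qs, so 2448.7 - 3P = 15.46 + 0.6P; collecting terms, 2433.24 = 3.6P and P* = 675.9.
Plugging P* into demand: Q* = 2448.7 - 3(675.9) = 421.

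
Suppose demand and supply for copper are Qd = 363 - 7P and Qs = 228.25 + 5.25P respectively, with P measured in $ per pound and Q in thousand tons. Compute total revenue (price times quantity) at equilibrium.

Total revenue = 3146

The market clears where 363 - 7P = 228.25 + 5.25P. Rearranging, 12.25P = 134.75, hence P* = 11.
Then Q* = 363 - 7(11) = 286.
Total revenue = P* × Q* = 11 × 286 = 3146.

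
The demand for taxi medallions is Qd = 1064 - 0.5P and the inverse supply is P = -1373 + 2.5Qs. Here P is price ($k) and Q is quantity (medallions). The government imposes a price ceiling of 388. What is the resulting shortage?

Shortage = 165.6

In direct form, Qs = 549.2 + 0.4P.
With P fixed at 388, quantity demanded is 870 and quantity supplied is 704.4.
Shortage = Qd - Qs = 870 - 704.4 = 165.6.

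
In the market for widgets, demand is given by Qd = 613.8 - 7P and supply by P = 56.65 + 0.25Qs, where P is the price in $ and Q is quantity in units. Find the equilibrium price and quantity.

P* = 76.4, Q* = 79

In direct form, Qs = -226.6 + 4P.
Set Qd = Qs: 613.8 - 7P = -226.6 + 4P, so 840.4 = 11P and P* = 76.4.
From the demand curve, Q* = 613.8 - 7(76.4) = 79.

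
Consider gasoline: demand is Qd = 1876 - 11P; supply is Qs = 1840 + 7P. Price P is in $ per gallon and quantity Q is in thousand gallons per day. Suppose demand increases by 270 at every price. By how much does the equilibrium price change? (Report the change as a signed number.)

ΔP = 15

Equating demand and supply, 1876 - 11P = 1840 + 7P gives 18P = 36, so P* = 2.
Then Q* = 1876 - 11(2) = 1854.
After the shift, demand is Qd = 2146 - 11P.
Re-solving, 18P = 306 gives P = 17 and Q = 1959.
ΔP = 17 - 2 = 15.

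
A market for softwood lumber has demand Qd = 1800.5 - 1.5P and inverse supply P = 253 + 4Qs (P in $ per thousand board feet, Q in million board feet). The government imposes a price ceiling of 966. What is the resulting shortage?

Shortage = 173.25

Inverting to quantity form: Qs = -63.25 + 0.25P.
At P = 966: Qd = 351.5 and Qs = 178.25.
Shortage = Qd - Qs = 351.5 - 178.25 = 173.25.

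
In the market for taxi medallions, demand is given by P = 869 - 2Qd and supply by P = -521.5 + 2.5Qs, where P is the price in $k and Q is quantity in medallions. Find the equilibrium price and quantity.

P* = 251, Q* = 309

Rewriting in direct form: Qd = 434.5 - 0.5P and Qs = 208.6 + 0.4P.
The market clears where 434.5 - 0.5P = 208.6 + 0.4P. Rearranging, 0.9P = 225.9, hence P* = 251.
Substitute back: Q* = 434.5 - 0.5(251) = 309.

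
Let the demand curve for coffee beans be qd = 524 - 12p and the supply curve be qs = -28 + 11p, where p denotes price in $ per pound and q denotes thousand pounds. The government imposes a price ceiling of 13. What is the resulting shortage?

Shortage = 253

Evaluating both curves at the ceiling price 13 gives qd = 368, qs = 115.
Shortage = qd - qs = 368 - 115 = 253.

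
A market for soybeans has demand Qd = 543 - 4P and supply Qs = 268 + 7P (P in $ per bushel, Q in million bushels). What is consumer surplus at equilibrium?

Consumer surplus = 24531.125

At equilibrium Qd = Qs, so 543 - 4P = 268 + 7P; collecting terms, 275 = 11P and P* = 25.
Then Q* = 543 - 4(25) = 443.
Demand choke price (Qd = 0): P = 543/4 = 135.75. Consumer surplus = ½ × (135.75 - 25) × 443 = 24531.125.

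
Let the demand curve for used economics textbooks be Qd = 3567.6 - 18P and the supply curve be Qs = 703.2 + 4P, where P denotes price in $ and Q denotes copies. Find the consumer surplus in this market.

Equating demand and supply, 3567.6 - 18P = 703.2 + 4P gives 22P = 2864.4, so P* = 130.2.
Then Q* = 3567.6 - 18(130.2) = 1224.
Demand choke price (Qd = 0): P = 3567.6/18 = 198.2. Consumer surplus = ½ × (198.2 - 130.2) × 1224 = 41616.

Consumer surplus = 41616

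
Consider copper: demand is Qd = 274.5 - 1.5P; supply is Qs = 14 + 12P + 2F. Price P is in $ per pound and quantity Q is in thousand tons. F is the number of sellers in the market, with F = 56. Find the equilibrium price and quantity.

P* = 11, Q* = 258

With F = 56, supply is Qs = 126 + 12P.
At equilibrium Qd = Qs, so 274.5 - 1.5P = 126 + 12P; collecting terms, 148.5 = 13.5P and P* = 11.
Substitute back: Q* = 274.5 - 1.5(11) = 258.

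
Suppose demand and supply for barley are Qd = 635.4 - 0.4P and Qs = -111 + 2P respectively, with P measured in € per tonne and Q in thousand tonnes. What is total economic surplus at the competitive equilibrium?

Set Qd = Qs: 635.4 - 0.4P = -111 + 2P, so 746.4 = 2.4P and P* = 311.
Plugging P* into demand: Q* = 635.4 - 0.4(311) = 511.
Demand choke price = 1588.5; supply choke price = 55.5. CS = ½(1588.5 - 311)(511) = 326401.25; PS = ½(311 - 55.5)(511) = 65280.25. Total surplus = 391681.5.

Total surplus = 391681.5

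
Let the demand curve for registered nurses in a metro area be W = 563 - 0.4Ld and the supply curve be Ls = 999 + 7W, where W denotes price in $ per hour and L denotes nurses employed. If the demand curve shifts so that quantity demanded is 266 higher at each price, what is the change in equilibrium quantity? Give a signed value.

ΔL = 196

Inverting to quantity form: Ld = 1407.5 - 2.5W.
At equilibrium Ld = Ls, so 1407.5 - 2.5W = 999 + 7W; collecting terms, 408.5 = 9.5W and W* = 43.
Then L* = 1407.5 - 2.5(43) = 1300.
After the shift, demand is Ld = 1673.5 - 2.5W.
The new intersection has 674.5 = 9.5W, i.e. W = 71, L = 1496.
ΔL = 1496 - 1300 = 196.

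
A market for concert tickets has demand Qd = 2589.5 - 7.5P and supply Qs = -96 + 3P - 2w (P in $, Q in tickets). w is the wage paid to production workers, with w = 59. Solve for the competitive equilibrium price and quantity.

With w = 59, supply is Qs = -214 + 3P.
The market clears where 2589.5 - 7.5P = -214 + 3P. Rearranging, 10.5P = 2803.5, hence P* = 267.
Then Q* = 2589.5 - 7.5(267) = 587.

P* = 267, Q* = 587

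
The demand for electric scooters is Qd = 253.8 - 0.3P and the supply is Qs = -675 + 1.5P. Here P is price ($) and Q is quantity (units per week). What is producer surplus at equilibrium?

At equilibrium Qd = Qs, so 253.8 - 0.3P = -675 + 1.5P; collecting terms, 928.8 = 1.8P and P* = 516.
From the demand curve, Q* = 253.8 - 0.3(516) = 99.
Supply choke price (Qs = 0): P = 450. Producer surplus = ½ × (516 - 450) × 99 = 3267.

Producer surplus = 3267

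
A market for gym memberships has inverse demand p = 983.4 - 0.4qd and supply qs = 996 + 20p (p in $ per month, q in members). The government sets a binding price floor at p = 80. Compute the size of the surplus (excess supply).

Inverting to quantity form: qd = 2458.5 - 2.5p.
With p fixed at 80, quantity demanded is 2258.5 and quantity supplied is 2596.
Surplus = qs - qd = 2596 - 2258.5 = 337.5.

Surplus = 337.5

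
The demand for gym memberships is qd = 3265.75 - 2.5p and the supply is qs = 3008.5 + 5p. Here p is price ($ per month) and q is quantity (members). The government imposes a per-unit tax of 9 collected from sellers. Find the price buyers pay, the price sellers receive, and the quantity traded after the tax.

The tax drives a wedge p_b - p_s = 9. Substituting p_s = p_b - 9 into supply: qs = 2963.5 + 5p_b.
Equate demand and the shifted supply: 3265.75 - 2.5p_b = 2963.5 + 5p_b, giving 7.5p_b = 302.25, so p_b = 40.3.
Then p_s = 40.3 - 9 = 31.3 and q = 3265.75 - 2.5(40.3) = 3165.

p_b = 40.3, p_s = 31.3, q = 3165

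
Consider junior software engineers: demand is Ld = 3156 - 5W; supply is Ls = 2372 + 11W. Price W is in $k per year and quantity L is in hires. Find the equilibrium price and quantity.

W* = 49, L* = 2911

Equating demand and supply, 3156 - 5W = 2372 + 11W gives 16W = 784, so W* = 49.
From the demand curve, L* = 3156 - 5(49) = 2911.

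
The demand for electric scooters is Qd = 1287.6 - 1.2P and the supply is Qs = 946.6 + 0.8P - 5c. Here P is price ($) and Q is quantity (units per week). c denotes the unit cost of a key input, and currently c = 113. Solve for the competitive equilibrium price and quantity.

P* = 453, Q* = 744

With c = 113, supply is Qs = 381.6 + 0.8P.
The market clears where 1287.6 - 1.2P = 381.6 + 0.8P. Rearranging, 2P = 906, hence P* = 453.
Substitute back: Q* = 1287.6 - 1.2(453) = 744.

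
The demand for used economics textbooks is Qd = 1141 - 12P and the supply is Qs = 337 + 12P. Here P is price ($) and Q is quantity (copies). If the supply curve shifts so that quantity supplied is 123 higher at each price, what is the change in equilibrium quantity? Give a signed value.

Equating demand and supply, 1141 - 12P = 337 + 12P gives 24P = 804, so P* = 33.5.
Then Q* = 1141 - 12(33.5) = 739.
After the shift, supply is Qs = 460 + 12P.
The new intersection has 681 = 24P, i.e. P = 28.375, Q = 800.5.
ΔQ = 800.5 - 739 = 61.5.

ΔQ = 61.5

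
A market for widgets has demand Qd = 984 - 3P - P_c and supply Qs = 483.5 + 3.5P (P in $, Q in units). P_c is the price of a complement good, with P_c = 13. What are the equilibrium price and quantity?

With P_c = 13, demand is Qd = 971 - 3P.
At equilibrium Qd = Qs, so 971 - 3P = 483.5 + 3.5P; collecting terms, 487.5 = 6.5P and P* = 75.
Substitute back: Q* = 971 - 3(75) = 746.

P* = 75, Q* = 746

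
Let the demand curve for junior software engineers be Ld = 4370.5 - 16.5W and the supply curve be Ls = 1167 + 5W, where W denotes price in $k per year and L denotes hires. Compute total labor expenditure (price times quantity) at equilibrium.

At equilibrium Ld = Ls, so 4370.5 - 16.5W = 1167 + 5W; collecting terms, 3203.5 = 21.5W and W* = 149.
From the demand curve, L* = 4370.5 - 16.5(149) = 1912.
Total labor expenditure = W* × L* = 149 × 1912 = 284888.

Total labor expenditure = 284888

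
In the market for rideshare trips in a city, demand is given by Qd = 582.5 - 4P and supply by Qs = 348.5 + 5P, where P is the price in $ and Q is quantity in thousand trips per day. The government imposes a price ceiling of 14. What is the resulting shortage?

Shortage = 108

At P = 14: Qd = 526.5 and Qs = 418.5.
Shortage = Qd - Qs = 526.5 - 418.5 = 108.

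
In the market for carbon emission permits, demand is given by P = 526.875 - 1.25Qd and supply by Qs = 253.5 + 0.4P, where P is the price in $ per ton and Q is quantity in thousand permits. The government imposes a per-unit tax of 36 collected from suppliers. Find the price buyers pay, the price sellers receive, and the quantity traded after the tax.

In direct form, Qd = 421.5 - 0.8P.
Suppliers keep P_s = P_b - 36 per unit, so supply in terms of the buyer price is Qs = 239.1 + 0.4P_b.
Market clearing requires 421.5 - 0.8P_b = 239.1 + 0.4P_b; hence 182.4 = 1.2P_b and P_b = 152.
Then P_s = 152 - 36 = 116 and Q = 421.5 - 0.8(152) = 299.9.

P_b = 152, P_s = 116, Q = 299.9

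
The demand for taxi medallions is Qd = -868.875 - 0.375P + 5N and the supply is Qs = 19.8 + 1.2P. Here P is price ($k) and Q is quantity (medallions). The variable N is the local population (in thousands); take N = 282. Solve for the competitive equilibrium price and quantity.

P* = 331, Q* = 417

With N = 282, demand is Qd = 541.125 - 0.375P.
The market clears where 541.125 - 0.375P = 19.8 + 1.2P. Rearranging, 1.575P = 521.325, hence P* = 331.
Substitute back: Q* = 541.125 - 0.375(331) = 417.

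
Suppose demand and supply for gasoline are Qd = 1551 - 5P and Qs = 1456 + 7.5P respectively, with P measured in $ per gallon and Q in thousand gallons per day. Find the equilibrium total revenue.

Equating demand and supply, 1551 - 5P = 1456 + 7.5P gives 12.5P = 95, so P* = 7.6.
Plugging P* into demand: Q* = 1551 - 5(7.6) = 1513.
Total revenue = P* × Q* = 7.6 × 1513 = 11498.8.

Total revenue = 11498.8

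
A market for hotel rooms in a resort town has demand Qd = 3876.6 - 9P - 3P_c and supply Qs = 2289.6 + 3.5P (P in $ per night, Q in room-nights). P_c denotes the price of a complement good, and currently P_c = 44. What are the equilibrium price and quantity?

P* = 116.4, Q* = 2697

With P_c = 44, demand is Qd = 3744.6 - 9P.
Equating demand and supply, 3744.6 - 9P = 2289.6 + 3.5P gives 12.5P = 1455, so P* = 116.4.
From the demand curve, Q* = 3744.6 - 9(116.4) = 2697.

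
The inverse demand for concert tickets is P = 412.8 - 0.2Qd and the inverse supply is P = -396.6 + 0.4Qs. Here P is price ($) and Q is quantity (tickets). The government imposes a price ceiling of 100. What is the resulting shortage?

Shortage = 322.5

Rewriting in direct form: Qd = 2064 - 5P and Qs = 991.5 + 2.5P.
With P fixed at 100, quantity demanded is 1564 and quantity supplied is 1241.5.
Shortage = Qd - Qs = 1564 - 1241.5 = 322.5.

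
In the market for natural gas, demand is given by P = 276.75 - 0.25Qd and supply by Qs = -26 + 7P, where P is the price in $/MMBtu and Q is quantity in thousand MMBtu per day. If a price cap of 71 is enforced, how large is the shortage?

Shortage = 352

In direct form, Qd = 1107 - 4P.
Evaluating both curves at the ceiling price 71 gives Qd = 823, Qs = 471.
Shortage = Qd - Qs = 823 - 471 = 352.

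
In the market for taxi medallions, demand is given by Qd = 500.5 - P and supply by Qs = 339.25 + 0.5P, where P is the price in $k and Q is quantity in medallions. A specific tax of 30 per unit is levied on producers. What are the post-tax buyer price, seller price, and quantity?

P_b = 117.5, P_s = 87.5, Q = 383

Producers keep P_s = P_b - 30 per unit, so supply in terms of the buyer price is Qs = 324.25 + 0.5P_b.
Equate demand and the shifted supply: 500.5 - P_b = 324.25 + 0.5P_b, giving 1.5P_b = 176.25, so P_b = 117.5.
Then P_s = 117.5 - 30 = 87.5 and Q = 500.5 - 117.5 = 383.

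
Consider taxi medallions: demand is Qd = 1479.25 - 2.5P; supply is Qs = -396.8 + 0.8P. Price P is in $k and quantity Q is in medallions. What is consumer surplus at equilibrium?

Consumer surplus = 672.8

Set Qd = Qs: 1479.25 - 2.5P = -396.8 + 0.8P, so 1876.05 = 3.3P and P* = 568.5.
Substitute back: Q* = 1479.25 - 2.5(568.5) = 58.
Demand choke price (Qd = 0): P = 1479.25/2.5 = 591.7. Consumer surplus = ½ × (591.7 - 568.5) × 58 = 672.8.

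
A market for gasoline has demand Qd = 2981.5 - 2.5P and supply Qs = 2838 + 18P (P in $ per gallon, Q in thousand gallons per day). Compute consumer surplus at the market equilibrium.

Equating demand and supply, 2981.5 - 2.5P = 2838 + 18P gives 20.5P = 143.5, so P* = 7.
Plugging P* into demand: Q* = 2981.5 - 2.5(7) = 2964.
Demand choke price (Qd = 0): P = 2981.5/2.5 = 1192.6. Consumer surplus = ½ × (1192.6 - 7) × 2964 = 1757059.2.

Consumer surplus = 1757059.2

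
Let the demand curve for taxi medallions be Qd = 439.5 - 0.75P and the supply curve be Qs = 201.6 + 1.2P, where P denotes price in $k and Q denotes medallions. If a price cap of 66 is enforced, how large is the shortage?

At P = 66: Qd = 390 and Qs = 280.8.
Shortage = Qd - Qs = 390 - 280.8 = 109.2.

Shortage = 109.2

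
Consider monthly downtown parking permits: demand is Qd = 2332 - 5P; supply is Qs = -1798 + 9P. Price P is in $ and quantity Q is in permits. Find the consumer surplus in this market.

Set Qd = Qs: 2332 - 5P = -1798 + 9P, so 4130 = 14P and P* = 295.
Plugging P* into demand: Q* = 2332 - 5(295) = 857.
Demand choke price (Qd = 0): P = 2332/5 = 466.4. Consumer surplus = ½ × (466.4 - 295) × 857 = 73444.9.

Consumer surplus = 73444.9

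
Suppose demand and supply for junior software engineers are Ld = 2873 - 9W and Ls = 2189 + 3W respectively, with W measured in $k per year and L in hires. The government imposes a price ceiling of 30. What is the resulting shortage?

With W fixed at 30, quantity demanded is 2603 and quantity supplied is 2279.
Shortage = Ld - Ls = 2603 - 2279 = 324.

Shortage = 324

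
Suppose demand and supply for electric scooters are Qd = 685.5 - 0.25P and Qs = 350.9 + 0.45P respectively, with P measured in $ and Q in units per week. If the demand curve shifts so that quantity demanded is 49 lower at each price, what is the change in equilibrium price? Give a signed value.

The market clears where 685.5 - 0.25P = 350.9 + 0.45P. Rearranging, 0.7P = 334.6, hence P* = 478.
Substitute back: Q* = 685.5 - 0.25(478) = 566.
After the shift, demand is Qd = 636.5 - 0.25P.
New equilibrium: 285.6 = 0.7P, so P = 408 and Q = 534.5.
ΔP = 408 - 478 = -70.

ΔP = -70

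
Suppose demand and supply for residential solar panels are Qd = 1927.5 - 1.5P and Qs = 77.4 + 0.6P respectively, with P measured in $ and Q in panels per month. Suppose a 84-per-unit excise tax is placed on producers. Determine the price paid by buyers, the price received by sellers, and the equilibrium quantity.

Producers keep P_s = P_b - 84 per unit, so supply in terms of the buyer price is Qs = 27 + 0.6P_b.
Market clearing requires 1927.5 - 1.5P_b = 27 + 0.6P_b; hence 1900.5 = 2.1P_b and P_b = 905.
Then P_s = 905 - 84 = 821 and Q = 1927.5 - 1.5(905) = 570.

P_b = 905, P_s = 821, Q = 570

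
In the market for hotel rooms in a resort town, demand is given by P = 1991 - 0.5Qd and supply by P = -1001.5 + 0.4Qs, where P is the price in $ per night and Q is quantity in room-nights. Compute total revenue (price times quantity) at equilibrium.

Total revenue = 1092262.5

Rewriting in direct form: Qd = 3982 - 2P and Qs = 2503.75 + 2.5P.
The market clears where 3982 - 2P = 2503.75 + 2.5P. Rearranging, 4.5P = 1478.25, hence P* = 328.5.
Substitute back: Q* = 3982 - 2(328.5) = 3325.
Total revenue = P* × Q* = 328.5 × 3325 = 1092262.5.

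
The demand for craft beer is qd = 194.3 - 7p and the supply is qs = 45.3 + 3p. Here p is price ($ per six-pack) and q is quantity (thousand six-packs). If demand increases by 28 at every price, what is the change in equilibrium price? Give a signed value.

At equilibrium qd = qs, so 194.3 - 7p = 45.3 + 3p; collecting terms, 149 = 10p and p* = 14.9.
Then q* = 194.3 - 7(14.9) = 90.
After the shift, demand is qd = 222.3 - 7p.
The new intersection has 177 = 10p, i.e. p = 17.7, q = 98.4.
Δp = 17.7 - 14.9 = 2.8.

Δp = 2.8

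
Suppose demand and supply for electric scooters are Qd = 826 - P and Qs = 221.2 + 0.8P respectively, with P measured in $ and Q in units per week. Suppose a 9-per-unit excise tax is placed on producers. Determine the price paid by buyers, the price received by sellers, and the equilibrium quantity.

P_b = 340, P_s = 331, Q = 486

With a tax of 9 on producers, they supply based on the net price P_s = P_b - 9, so Qs = 214 + 0.8P_b.
Market clearing requires 826 - P_b = 214 + 0.8P_b; hence 612 = 1.8P_b and P_b = 340.
Then P_s = 340 - 9 = 331 and Q = 826 - 340 = 486.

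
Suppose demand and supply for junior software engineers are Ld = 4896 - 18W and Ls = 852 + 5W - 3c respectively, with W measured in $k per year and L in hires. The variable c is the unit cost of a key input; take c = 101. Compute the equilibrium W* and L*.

With c = 101, supply is Ls = 549 + 5W.
At equilibrium Ld = Ls, so 4896 - 18W = 549 + 5W; collecting terms, 4347 = 23W and W* = 189.
Plugging W* into demand: L* = 4896 - 18(189) = 1494.

W* = 189, L* = 1494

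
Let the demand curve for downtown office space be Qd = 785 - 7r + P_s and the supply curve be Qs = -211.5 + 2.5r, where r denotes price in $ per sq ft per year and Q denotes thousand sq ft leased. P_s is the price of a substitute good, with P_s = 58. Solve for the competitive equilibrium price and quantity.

r* = 111, Q* = 66

With P_s = 58, demand is Qd = 843 - 7r.
The market clears where 843 - 7r = -211.5 + 2.5r. Rearranging, 9.5r = 1054.5, hence r* = 111.
Then Q* = 843 - 7(111) = 66.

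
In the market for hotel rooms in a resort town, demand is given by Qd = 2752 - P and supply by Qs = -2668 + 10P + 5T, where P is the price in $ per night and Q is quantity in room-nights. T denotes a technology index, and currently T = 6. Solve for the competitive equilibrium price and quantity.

P* = 490, Q* = 2262

With T = 6, supply is Qs = -2638 + 10P.
At equilibrium Qd = Qs, so 2752 - P = -2638 + 10P; collecting terms, 5390 = 11P and P* = 490.
From the demand curve, Q* = 2752 - 490 = 2262.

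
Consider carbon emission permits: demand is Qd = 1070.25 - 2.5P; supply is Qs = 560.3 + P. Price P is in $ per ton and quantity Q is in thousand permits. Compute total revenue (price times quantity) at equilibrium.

Total revenue = 102864.2

The market clears where 1070.25 - 2.5P = 560.3 + P. Rearranging, 3.5P = 509.95, hence P* = 145.7.
From the demand curve, Q* = 1070.25 - 2.5(145.7) = 706.
Total revenue = P* × Q* = 145.7 × 706 = 102864.2.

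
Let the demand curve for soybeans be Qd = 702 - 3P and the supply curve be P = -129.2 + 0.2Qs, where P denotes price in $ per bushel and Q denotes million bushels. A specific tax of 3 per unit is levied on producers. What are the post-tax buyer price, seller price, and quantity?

Inverting to quantity form: Qs = 646 + 5P.
With a tax of 3 on producers, they supply based on the net price P_s = P_b - 3, so Qs = 631 + 5P_b.
Market clearing requires 702 - 3P_b = 631 + 5P_b; hence 71 = 8P_b and P_b = 8.875.
Then P_s = 8.875 - 3 = 5.875 and Q = 702 - 3(8.875) = 675.375.

P_b = 8.875, P_s = 5.875, Q = 675.375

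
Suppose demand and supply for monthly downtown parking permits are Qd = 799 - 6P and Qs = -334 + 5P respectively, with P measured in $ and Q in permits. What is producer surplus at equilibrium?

Producer surplus = 3276.1

Set Qd = Qs: 799 - 6P = -334 + 5P, so 1133 = 11P and P* = 103.
From the demand curve, Q* = 799 - 6(103) = 181.
Supply choke price (Qs = 0): P = 66.8. Producer surplus = ½ × (103 - 66.8) × 181 = 3276.1.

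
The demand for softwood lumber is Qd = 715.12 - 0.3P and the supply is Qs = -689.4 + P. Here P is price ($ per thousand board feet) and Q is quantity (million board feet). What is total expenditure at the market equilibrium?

Set Qd = Qs: 715.12 - 0.3P = -689.4 + P, so 1404.52 = 1.3P and P* = 1080.4.
Substitute back: Q* = 715.12 - 0.3(1080.4) = 391.
Total expenditure = P* × Q* = 1080.4 × 391 = 422436.4.

Total expenditure = 422436.4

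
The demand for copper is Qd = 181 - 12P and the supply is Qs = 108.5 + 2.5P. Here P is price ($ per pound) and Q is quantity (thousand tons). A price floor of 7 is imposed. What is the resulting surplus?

Surplus = 29

With P fixed at 7, quantity demanded is 97 and quantity supplied is 126.
Surplus = Qs - Qd = 126 - 97 = 29.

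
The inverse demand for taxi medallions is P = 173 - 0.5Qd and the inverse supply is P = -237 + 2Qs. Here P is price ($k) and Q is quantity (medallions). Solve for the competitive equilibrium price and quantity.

Inverting to quantity form: Qd = 346 - 2P and Qs = 118.5 + 0.5P.
Set Qd = Qs: 346 - 2P = 118.5 + 0.5P, so 227.5 = 2.5P and P* = 91.
Substitute back: Q* = 346 - 2(91) = 164.

P* = 91, Q* = 164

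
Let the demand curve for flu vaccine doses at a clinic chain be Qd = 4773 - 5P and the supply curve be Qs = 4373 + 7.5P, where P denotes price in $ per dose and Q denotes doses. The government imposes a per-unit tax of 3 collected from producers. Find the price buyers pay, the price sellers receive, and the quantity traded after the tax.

P_b = 33.8, P_s = 30.8, Q = 4604

With a tax of 3 on producers, they supply based on the net price P_s = P_b - 3, so Qs = 4350.5 + 7.5P_b.
Equate demand and the shifted supply: 4773 - 5P_b = 4350.5 + 7.5P_b, giving 12.5P_b = 422.5, so P_b = 33.8.
So P_s = 30.8 and the quantity traded is Q = 4773 - 5(33.8) = 4604.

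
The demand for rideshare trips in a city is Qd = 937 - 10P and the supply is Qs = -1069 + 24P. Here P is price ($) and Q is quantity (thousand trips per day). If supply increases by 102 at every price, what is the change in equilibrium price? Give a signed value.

At equilibrium Qd = Qs, so 937 - 10P = -1069 + 24P; collecting terms, 2006 = 34P and P* = 59.
Plugging P* into demand: Q* = 937 - 10(59) = 347.
After the shift, supply is Qs = -967 + 24P.
New equilibrium: 1904 = 34P, so P = 56 and Q = 377.
ΔP = 56 - 59 = -3.

ΔP = -3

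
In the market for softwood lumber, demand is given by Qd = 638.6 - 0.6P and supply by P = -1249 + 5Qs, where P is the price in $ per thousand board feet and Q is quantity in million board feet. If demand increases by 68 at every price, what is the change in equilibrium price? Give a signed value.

ΔP = 85

In direct form, Qs = 249.8 + 0.2P.
Set Qd = Qs: 638.6 - 0.6P = 249.8 + 0.2P, so 388.8 = 0.8P and P* = 486.
From the demand curve, Q* = 638.6 - 0.6(486) = 347.
After the shift, demand is Qd = 706.6 - 0.6P.
New equilibrium: 456.8 = 0.8P, so P = 571 and Q = 364.
ΔP = 571 - 486 = 85.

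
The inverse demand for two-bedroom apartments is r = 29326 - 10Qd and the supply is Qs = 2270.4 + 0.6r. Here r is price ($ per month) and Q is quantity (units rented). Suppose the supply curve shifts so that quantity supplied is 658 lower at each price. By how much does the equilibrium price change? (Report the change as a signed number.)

Solving each curve for Q: Qd = 2932.6 - 0.1r.
At equilibrium Qd = Qs, so 2932.6 - 0.1r = 2270.4 + 0.6r; collecting terms, 662.2 = 0.7r and r* = 946.
Plugging r* into demand: Q* = 2932.6 - 0.1(946) = 2838.
After the shift, supply is Qs = 1612.4 + 0.6r.
New equilibrium: 1320.2 = 0.7r, so r = 1886 and Q = 2744.
Δr = 1886 - 946 = 940.

Δr = 940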